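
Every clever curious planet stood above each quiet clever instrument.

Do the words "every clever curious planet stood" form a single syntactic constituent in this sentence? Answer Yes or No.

No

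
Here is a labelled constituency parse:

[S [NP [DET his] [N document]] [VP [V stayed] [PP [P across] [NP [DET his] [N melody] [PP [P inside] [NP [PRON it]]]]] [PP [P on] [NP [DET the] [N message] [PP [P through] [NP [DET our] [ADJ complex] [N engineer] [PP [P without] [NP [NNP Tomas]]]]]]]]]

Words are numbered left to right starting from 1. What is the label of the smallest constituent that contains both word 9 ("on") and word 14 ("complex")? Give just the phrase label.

The smallest bracket enclosing both words is [PP on the message through our complex engineer without Tomas], so the label is PP.

PP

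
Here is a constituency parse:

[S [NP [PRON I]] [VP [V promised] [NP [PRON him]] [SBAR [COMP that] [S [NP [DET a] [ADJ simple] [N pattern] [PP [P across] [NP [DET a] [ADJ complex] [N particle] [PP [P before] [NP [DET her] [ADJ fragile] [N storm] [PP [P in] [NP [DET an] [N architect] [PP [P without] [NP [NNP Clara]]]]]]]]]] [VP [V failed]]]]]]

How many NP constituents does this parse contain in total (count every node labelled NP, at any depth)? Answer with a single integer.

7

The NP constituents are: [NP I]; [NP him]; [NP a simple pattern across a complex particle before her fragile storm in an architect without Clara]; [NP a complex particle before her fragile storm in an architect without Clara]; [NP her fragile storm in an architect without Clara]; [NP an architect without Clara] …. Total: 7.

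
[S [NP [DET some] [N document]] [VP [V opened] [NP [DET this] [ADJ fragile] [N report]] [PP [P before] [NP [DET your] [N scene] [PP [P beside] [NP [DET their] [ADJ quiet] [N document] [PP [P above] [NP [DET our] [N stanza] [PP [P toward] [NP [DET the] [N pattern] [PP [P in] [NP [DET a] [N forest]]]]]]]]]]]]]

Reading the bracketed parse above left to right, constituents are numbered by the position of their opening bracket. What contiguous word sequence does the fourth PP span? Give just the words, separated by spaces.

toward the pattern in a forest

In left-to-right order the PP constituents are "before your scene beside their quiet document above our stanza toward the pattern in a forest"; "beside their quiet document above our stanza toward the pattern in a forest"; "above our stanza toward the pattern in a forest"; "toward the pattern in a forest"; "in a forest". Number 4 is "toward the pattern in a forest".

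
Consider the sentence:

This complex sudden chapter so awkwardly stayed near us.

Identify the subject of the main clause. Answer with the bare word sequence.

The subject of the main clause is the NP immediately before the verb "stayed": "this complex sudden chapter".

this complex sudden chapter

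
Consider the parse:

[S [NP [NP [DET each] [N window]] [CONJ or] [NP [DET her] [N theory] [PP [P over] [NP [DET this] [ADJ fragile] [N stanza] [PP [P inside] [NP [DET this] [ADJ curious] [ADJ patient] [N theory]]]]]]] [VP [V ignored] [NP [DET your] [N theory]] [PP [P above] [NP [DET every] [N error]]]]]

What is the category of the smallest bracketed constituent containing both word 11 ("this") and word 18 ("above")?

S

Word 11 lies under S → NP → NP → PP → NP → PP → NP → DET; word 18 lies under S → VP → PP → P. The lowest shared node is the S.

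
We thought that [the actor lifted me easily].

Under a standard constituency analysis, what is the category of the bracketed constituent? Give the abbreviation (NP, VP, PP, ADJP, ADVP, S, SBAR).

S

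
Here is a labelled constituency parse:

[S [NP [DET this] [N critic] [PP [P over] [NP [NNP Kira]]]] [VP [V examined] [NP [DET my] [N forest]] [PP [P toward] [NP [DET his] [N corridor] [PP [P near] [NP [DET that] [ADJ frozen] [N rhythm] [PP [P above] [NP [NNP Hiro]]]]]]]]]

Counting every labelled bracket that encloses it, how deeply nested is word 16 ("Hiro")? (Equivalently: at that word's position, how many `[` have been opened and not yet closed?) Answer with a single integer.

The word sits inside NNP, which is inside NP, inside PP, inside NP, inside PP, inside NP, inside PP, inside VP, inside S — 9 brackets in all.

9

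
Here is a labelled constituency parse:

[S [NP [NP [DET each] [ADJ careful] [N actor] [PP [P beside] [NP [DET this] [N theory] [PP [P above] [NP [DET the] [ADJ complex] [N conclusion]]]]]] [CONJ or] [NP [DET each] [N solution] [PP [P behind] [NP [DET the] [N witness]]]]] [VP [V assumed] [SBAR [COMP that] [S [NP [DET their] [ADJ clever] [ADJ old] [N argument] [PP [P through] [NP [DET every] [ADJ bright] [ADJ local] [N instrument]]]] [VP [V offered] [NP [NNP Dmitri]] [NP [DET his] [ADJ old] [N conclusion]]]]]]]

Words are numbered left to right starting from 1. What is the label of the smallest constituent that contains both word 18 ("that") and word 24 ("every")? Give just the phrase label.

SBAR

Both words fall inside [SBAR that their clever old argument through every bright local instrument offered Dmitri his old conclusion] (words 18–32), and no smaller constituent contains them both. Label: SBAR.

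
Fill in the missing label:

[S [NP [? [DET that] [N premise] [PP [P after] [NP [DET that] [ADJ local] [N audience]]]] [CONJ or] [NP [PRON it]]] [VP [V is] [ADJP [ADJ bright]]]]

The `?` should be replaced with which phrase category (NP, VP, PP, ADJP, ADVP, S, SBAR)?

NP

The `?` node immediately contains: DET 'that', N 'premise', PP. That is the internal structure of a noun phrase, so the label is NP.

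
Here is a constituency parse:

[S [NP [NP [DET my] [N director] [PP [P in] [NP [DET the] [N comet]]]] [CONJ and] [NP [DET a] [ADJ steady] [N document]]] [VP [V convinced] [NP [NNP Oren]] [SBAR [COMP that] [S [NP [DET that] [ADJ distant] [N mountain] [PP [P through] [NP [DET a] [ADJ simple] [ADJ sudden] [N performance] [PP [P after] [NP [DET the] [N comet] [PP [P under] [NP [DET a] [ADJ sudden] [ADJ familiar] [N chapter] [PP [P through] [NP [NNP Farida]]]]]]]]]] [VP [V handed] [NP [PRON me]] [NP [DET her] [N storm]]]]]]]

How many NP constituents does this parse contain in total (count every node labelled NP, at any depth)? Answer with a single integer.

12

Listing each NP by its span: [NP my director in the comet and a steady document]; [NP my director in the comet]; [NP the comet]; [NP a steady document]; [NP Oren]; [NP that distant mountain through a simple sudden performance after the comet under a sudden familiar chapter through Farida] … — that makes 12.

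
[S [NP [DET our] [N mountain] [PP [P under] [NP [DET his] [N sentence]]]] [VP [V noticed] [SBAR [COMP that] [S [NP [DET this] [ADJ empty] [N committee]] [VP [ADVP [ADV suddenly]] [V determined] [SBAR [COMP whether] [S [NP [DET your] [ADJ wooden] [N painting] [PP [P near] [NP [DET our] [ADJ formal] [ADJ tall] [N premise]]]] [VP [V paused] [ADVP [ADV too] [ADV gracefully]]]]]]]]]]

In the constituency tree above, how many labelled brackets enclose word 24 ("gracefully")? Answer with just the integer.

The word sits inside ADV, which is inside ADVP, inside VP, inside S, inside SBAR, inside VP, inside S, inside SBAR, inside VP, inside S — 10 brackets in all.

10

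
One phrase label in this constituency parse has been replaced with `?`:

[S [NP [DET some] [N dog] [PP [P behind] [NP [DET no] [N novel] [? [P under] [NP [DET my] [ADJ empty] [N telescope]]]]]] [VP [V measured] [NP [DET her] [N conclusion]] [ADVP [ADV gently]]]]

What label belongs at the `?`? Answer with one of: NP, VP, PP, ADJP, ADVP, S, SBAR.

PP

Looking at what the `?` directly dominates — P 'under', NP — this is a prepositional phrase (PP).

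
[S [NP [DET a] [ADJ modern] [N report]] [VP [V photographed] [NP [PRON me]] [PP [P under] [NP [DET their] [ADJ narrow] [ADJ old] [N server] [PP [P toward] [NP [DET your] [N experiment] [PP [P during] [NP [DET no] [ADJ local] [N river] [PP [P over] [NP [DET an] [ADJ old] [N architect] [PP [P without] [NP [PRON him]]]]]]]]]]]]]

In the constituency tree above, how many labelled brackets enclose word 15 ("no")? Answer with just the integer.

The word sits inside DET, which is inside NP, inside PP, inside NP, inside PP, inside NP, inside PP, inside VP, inside S — 9 brackets in all.

9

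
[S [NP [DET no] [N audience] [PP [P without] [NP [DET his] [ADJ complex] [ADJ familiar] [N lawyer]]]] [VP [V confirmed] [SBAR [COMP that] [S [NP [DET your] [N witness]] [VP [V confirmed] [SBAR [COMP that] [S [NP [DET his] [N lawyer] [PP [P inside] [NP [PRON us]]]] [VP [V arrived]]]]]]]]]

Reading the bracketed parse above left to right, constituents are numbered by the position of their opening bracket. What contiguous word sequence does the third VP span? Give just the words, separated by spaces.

arrived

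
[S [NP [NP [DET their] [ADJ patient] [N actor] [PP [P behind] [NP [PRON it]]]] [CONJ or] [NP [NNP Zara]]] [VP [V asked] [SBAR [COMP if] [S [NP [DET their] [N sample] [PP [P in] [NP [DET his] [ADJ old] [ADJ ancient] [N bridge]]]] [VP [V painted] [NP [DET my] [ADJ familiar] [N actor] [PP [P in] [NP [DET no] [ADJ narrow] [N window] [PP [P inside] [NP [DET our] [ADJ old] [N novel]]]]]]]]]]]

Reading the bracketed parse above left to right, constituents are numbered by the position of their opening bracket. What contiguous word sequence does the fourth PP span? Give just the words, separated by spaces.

inside our old novel

Opening `[PP` markers occur at word positions 4, 12, 21, 25; the fourth of these opens the constituent [PP inside our old novel].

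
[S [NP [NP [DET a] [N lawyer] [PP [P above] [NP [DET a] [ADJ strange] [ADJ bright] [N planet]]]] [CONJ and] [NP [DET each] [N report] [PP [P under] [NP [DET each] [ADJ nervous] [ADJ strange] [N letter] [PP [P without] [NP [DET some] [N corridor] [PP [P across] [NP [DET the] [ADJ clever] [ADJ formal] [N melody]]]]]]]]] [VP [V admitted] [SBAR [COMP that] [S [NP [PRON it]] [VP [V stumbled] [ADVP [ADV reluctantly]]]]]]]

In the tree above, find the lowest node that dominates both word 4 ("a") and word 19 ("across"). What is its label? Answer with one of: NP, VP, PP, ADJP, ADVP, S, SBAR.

NP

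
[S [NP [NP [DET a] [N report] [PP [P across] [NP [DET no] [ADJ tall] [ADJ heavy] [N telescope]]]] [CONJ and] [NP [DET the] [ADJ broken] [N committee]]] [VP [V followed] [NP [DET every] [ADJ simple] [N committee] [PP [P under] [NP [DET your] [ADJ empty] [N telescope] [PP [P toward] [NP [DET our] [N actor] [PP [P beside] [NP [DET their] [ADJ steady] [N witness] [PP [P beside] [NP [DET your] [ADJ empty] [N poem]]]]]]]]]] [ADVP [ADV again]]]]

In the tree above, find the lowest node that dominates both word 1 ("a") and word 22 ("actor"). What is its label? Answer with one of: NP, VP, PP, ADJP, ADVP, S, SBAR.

Word 1 lies under S → NP → NP → DET; word 22 lies under S → VP → NP → PP → NP → PP → NP → N. The lowest shared node is the S.

S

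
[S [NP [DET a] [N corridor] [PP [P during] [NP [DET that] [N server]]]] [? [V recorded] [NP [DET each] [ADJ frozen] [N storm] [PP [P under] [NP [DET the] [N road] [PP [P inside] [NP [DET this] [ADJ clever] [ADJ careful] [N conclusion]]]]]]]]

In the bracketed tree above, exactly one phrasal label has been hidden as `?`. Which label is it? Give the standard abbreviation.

A constituent whose immediate children are V 'recorded', NP is a verb phrase: VP.

VP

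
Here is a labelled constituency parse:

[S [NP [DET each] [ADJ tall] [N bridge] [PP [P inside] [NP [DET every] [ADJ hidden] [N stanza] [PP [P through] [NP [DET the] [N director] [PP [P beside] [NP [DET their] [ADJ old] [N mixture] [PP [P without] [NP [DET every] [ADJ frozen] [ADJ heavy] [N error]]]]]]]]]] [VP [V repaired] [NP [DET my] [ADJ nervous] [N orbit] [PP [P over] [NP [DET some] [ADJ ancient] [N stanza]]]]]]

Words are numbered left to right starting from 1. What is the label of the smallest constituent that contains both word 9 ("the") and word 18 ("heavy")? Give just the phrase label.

The smallest bracket enclosing both words is [NP the director beside their old mixture without every frozen heavy error], so the label is NP.

NP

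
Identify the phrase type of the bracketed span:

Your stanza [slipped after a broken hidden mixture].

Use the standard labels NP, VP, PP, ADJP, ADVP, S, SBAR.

The bracketed span "slipped after a broken hidden mixture" is headed by "slipped", making it a verb phrase (VP).

VP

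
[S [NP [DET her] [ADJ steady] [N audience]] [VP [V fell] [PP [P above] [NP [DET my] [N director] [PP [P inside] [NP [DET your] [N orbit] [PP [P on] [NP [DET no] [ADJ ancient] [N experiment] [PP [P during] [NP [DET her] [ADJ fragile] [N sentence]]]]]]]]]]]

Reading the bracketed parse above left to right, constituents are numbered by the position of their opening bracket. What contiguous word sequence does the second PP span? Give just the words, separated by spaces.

In left-to-right order the PP constituents are "above my director inside your orbit on no ancient experiment during her fragile sentence"; "inside your orbit on no ancient experiment during her fragile sentence"; "on no ancient experiment during her fragile sentence"; "during her fragile sentence". Number 2 is "inside your orbit on no ancient experiment during her fragile sentence".

inside your orbit on no ancient experiment during her fragile sentence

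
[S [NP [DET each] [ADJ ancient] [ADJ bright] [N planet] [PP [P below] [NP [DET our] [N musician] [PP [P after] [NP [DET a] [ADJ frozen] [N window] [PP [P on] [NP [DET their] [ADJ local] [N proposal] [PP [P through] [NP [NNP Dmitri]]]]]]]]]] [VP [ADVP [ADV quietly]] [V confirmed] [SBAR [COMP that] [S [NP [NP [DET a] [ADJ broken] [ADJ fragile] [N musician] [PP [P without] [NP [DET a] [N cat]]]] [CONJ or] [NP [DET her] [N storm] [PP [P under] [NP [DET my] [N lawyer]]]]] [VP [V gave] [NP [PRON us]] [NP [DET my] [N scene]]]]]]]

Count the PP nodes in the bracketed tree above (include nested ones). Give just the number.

Scanning left to right, an opening `[PP` appears at word positions 5, 8, 12, 16, 25, 31 — 6 in total.

6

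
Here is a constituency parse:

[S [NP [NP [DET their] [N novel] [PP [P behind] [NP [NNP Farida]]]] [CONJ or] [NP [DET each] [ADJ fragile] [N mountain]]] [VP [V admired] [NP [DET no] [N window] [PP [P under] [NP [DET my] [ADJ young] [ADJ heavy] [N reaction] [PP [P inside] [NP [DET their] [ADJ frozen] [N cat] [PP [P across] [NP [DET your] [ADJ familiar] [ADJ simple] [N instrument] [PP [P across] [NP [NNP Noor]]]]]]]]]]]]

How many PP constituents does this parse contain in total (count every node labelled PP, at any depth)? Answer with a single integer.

5

Scanning left to right, an opening `[PP` appears at word positions 3, 12, 17, 21, 26 — 5 in total.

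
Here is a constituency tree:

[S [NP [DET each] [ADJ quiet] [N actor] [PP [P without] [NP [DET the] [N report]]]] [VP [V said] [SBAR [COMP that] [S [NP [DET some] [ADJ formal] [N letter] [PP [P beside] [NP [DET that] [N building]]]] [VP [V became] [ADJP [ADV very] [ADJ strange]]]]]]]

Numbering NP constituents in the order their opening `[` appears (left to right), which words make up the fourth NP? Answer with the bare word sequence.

that building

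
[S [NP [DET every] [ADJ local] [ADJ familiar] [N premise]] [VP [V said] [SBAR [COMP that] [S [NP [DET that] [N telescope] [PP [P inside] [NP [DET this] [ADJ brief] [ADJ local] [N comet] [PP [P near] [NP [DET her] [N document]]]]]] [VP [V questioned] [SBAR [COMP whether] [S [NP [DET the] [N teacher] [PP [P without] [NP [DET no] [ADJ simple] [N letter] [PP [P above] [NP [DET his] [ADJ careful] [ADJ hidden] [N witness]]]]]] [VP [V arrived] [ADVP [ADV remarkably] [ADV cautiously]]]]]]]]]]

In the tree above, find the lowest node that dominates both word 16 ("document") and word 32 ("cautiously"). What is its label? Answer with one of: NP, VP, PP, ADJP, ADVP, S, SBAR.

S

The smallest bracket enclosing both words is [S that telescope inside this brief local comet near her document questioned whether the teacher without no simple letter above his careful hidden witness arrived remarkably cautiously], so the label is S.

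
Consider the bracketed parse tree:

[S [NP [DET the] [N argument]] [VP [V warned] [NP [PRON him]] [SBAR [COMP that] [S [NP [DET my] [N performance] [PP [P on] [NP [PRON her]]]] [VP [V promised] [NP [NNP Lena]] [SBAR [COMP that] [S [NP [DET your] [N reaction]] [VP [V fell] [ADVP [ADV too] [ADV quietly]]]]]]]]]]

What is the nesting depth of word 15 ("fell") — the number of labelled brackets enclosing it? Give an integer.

9

Path from the root down to the word: S → VP → SBAR → S → VP → SBAR → S → VP → V. That is 9 enclosing brackets.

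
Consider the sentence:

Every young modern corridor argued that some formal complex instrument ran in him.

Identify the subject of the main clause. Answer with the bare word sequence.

"every young modern corridor" is the NP that combines with the VP headed by "argued" to form the main clause — the subject.

every young modern corridor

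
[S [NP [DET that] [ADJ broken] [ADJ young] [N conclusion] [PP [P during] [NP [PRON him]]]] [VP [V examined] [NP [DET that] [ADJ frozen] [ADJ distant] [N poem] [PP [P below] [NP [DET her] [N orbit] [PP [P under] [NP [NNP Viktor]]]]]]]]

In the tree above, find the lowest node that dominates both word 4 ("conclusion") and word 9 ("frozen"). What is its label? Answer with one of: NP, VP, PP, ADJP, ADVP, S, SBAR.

S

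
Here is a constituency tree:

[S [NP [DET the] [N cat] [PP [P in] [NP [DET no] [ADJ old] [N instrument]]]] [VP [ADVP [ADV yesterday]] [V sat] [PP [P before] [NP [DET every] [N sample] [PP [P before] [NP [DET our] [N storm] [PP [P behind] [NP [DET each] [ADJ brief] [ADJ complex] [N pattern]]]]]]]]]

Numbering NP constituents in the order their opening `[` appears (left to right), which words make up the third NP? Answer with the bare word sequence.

Opening `[NP` markers occur at word positions 1, 4, 10, 13, 16; the third of these opens the constituent [NP every sample before our storm behind each brief complex pattern].

every sample before our storm behind each brief complex pattern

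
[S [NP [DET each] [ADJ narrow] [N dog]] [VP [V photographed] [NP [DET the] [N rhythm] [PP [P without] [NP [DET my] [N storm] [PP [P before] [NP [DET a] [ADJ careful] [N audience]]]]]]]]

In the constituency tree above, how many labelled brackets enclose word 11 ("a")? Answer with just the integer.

8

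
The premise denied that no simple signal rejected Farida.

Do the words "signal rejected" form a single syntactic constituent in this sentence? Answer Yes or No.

No

"signal" belongs to the noun phrase "no simple signal" while "rejected" belongs to the verb phrase "rejected Farida"; a span that runs across that boundary is not a single phrase.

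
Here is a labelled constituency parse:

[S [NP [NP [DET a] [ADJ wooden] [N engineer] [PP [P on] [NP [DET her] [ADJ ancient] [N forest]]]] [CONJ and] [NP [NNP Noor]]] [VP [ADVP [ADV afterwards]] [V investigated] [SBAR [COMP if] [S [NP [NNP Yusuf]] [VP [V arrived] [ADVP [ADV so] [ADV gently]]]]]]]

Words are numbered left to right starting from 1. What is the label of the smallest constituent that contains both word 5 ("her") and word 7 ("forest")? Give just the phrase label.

Both words fall inside [NP her ancient forest] (words 5–7), and no smaller constituent contains them both. Label: NP.

NP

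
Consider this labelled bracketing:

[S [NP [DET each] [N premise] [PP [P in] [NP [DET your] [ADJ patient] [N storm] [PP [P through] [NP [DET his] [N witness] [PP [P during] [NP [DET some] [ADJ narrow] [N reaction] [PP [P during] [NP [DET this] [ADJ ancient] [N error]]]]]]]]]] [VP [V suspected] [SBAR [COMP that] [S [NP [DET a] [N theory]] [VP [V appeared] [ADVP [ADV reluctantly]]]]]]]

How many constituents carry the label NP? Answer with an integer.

The NP constituents are: [NP each premise in your patient storm through his witness during some narrow reaction during this ancient error]; [NP your patient storm through his witness during some narrow reaction during this ancient error]; [NP his witness during some narrow reaction during this ancient error]; [NP some narrow reaction during this ancient error]; [NP this ancient error]; [NP a theory]. Total: 6.

6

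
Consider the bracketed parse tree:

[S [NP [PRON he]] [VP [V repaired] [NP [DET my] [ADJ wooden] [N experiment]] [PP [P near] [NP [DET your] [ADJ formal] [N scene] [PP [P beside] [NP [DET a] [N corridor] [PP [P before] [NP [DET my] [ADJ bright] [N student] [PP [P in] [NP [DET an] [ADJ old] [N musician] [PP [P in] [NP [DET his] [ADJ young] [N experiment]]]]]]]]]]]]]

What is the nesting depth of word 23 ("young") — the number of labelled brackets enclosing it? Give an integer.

13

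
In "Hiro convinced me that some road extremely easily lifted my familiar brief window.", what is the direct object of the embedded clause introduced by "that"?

my familiar brief window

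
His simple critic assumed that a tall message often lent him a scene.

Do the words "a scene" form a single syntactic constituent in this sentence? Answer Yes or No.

Yes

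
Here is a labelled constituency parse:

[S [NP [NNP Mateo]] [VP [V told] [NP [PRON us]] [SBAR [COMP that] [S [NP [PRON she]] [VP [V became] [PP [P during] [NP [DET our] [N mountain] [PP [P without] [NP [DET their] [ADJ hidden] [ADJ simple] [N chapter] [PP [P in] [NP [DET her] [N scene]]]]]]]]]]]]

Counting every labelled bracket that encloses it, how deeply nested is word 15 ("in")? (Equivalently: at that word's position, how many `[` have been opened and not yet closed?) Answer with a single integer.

11

The word sits inside P, which is inside PP, inside NP, inside PP, inside NP, inside PP, inside VP, inside S, inside SBAR, inside VP, inside S — 11 brackets in all.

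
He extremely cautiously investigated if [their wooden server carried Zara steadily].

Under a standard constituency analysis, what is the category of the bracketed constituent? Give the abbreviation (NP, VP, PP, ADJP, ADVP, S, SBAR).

S

The bracketed span "their wooden server carried Zara steadily" is headed by "carried", making it a clause (S).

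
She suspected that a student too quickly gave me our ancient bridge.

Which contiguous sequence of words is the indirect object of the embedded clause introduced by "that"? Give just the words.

me

"gave" heads the VP of the embedded clause introduced by "that", and "me" is its indirect object.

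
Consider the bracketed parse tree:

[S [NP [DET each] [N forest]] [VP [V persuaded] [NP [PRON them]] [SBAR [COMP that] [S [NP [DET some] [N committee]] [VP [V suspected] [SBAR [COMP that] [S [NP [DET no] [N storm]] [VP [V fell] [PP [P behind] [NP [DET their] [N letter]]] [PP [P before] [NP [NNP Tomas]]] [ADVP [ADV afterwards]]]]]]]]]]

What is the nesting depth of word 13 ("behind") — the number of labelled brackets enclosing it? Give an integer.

10

Counting open brackets not yet closed at "behind": [S [VP [SBAR [S [VP [SBAR [S [VP [PP [P = 10.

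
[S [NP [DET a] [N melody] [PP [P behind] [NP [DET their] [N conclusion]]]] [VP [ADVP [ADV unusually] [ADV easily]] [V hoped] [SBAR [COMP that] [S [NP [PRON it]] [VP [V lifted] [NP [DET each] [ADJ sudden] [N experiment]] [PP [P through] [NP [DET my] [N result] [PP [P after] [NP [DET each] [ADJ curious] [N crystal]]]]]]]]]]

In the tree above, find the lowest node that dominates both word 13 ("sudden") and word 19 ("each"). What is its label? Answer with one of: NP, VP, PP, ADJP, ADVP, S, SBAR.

Word 13 lies under S → VP → SBAR → S → VP → NP → ADJ; word 19 lies under S → VP → SBAR → S → VP → PP → NP → PP → NP → DET. The lowest shared node is the VP.

VP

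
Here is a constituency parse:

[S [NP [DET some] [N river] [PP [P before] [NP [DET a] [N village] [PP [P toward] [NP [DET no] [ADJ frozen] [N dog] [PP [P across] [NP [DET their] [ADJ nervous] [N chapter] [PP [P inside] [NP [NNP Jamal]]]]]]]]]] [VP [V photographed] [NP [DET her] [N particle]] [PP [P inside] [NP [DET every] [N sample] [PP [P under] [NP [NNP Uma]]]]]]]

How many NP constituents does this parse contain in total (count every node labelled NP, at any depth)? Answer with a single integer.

8

Scanning left to right, an opening `[NP` appears at word positions 1, 4, 7, 11, 15, 17, 20, 23 — 8 in total.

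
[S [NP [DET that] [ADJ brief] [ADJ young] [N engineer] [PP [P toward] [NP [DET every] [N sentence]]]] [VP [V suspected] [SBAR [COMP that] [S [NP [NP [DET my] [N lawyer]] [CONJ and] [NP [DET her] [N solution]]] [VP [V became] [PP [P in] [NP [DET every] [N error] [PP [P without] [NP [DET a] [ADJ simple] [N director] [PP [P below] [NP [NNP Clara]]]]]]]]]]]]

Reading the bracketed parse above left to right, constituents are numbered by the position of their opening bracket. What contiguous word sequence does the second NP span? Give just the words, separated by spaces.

every sentence

Opening `[NP` markers occur at word positions 1, 6, 10, 10, 13, 17, 20, 24; the second of these opens the constituent [NP every sentence].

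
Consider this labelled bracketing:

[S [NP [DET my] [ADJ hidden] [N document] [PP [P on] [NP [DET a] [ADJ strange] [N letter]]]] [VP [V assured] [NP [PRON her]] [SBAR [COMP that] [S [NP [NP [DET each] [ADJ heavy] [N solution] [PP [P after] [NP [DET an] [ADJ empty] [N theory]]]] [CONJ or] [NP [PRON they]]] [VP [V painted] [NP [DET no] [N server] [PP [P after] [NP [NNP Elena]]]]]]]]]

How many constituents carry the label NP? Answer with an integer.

9

Listing each NP by its span: [NP my hidden document on a strange letter]; [NP a strange letter]; [NP her]; [NP each heavy solution after an empty theory or they]; [NP each heavy solution after an empty theory]; [NP an empty theory] … — that makes 9.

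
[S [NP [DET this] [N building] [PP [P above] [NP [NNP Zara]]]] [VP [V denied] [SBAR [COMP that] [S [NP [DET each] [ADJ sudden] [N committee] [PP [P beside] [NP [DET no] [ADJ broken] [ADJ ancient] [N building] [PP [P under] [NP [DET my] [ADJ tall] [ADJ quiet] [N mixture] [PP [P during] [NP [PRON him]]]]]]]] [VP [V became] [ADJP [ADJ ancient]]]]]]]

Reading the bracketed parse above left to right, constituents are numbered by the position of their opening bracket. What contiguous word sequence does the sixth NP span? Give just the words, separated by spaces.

him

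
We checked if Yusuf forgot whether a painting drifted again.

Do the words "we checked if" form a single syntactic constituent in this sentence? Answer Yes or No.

The sequence begins inside the noun phrase "we" and ends inside the verb phrase "checked if Yusuf forgot whether a painting drifted again"; it crosses a phrase boundary, so no single node in the tree spans exactly those words.

No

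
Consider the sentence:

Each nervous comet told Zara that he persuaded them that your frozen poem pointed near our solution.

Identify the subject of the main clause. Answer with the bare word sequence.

In the main clause the verb is "told"; the NP preceding it, "each nervous comet", is the subject.

each nervous comet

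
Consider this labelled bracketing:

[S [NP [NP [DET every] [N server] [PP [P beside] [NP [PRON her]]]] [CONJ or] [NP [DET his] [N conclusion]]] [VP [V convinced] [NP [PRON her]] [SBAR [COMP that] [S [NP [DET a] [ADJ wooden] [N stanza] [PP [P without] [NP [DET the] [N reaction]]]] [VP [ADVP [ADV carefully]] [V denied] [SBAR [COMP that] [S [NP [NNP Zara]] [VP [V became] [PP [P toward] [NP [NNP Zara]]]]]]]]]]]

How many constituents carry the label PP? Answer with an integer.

3

The PP constituents are: [PP beside her]; [PP without the reaction]; [PP toward Zara]. Total: 3.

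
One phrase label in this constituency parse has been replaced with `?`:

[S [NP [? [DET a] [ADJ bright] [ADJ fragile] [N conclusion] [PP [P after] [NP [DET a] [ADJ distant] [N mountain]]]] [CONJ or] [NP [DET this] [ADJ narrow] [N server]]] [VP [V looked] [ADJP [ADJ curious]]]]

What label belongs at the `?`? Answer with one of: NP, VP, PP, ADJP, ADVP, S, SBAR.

NP

Looking at what the `?` directly dominates — DET 'a', ADJ 'bright', ADJ 'fragile', N 'conclusion', PP — this is a noun phrase (NP).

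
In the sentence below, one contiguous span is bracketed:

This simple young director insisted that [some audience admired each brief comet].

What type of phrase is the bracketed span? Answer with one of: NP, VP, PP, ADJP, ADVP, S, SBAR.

S

"admired" is the head of the bracketed span, so the span is a clause: S.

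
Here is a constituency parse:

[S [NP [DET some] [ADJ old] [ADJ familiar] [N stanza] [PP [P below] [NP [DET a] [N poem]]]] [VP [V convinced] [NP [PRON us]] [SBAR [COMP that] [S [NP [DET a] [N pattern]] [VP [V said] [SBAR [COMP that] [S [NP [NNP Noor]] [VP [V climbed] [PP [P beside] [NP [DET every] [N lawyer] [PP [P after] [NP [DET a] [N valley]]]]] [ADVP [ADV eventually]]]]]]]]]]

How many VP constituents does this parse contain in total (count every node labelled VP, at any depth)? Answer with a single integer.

3

Listing each VP by its span: [VP convinced us that a pattern said that Noor climbed beside every lawyer after a valley eventually]; [VP said that Noor climbed beside every lawyer after a valley eventually]; [VP climbed beside every lawyer after a valley eventually] — that makes 3.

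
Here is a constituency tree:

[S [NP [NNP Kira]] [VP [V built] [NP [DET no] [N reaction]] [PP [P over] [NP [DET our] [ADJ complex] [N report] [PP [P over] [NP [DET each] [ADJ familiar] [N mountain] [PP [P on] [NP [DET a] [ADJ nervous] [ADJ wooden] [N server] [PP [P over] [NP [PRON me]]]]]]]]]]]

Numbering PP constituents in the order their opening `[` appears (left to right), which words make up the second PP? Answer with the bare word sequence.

over each familiar mountain on a nervous wooden server over me

In left-to-right order the PP constituents are "over our complex report over each familiar mountain on a nervous wooden server over me"; "over each familiar mountain on a nervous wooden server over me"; "on a nervous wooden server over me"; "over me". Number 2 is "over each familiar mountain on a nervous wooden server over me".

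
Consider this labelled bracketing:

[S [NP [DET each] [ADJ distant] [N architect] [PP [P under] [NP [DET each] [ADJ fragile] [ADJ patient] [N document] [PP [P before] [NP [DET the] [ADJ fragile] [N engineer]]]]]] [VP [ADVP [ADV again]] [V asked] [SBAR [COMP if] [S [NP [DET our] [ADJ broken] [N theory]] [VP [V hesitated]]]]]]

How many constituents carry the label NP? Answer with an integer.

4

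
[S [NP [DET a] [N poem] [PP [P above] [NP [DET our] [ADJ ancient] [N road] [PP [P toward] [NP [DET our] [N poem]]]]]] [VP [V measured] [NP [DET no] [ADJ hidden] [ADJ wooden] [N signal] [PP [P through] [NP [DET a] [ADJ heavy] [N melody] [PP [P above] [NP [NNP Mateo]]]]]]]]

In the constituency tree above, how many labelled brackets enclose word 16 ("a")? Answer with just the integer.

Counting open brackets not yet closed at "a": [S [VP [NP [PP [NP [DET = 6.

6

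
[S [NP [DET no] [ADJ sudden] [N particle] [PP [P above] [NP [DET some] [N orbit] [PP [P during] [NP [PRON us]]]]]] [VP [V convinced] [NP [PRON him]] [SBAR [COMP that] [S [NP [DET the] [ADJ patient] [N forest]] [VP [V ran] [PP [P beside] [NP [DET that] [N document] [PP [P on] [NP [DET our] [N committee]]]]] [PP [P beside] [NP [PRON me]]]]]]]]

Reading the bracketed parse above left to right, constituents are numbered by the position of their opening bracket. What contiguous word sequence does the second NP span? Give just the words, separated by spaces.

some orbit during us

The NP opening brackets appear, in order, over: "no sudden particle above some orbit during us"; "some orbit during us"; "us"; "him"; "the patient forest"; "that document on our committee"; "our committee"; "me". The second one spans "some orbit during us".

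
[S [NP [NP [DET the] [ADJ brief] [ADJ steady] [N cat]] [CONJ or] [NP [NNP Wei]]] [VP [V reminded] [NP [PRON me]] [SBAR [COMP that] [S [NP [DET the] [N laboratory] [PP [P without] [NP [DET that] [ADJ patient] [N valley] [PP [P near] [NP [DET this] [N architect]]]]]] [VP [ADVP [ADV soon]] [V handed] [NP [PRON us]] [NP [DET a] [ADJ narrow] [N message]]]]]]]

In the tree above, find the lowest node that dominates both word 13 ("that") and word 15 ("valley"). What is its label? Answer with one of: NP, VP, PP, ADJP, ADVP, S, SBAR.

NP

Both words fall inside [NP that patient valley near this architect] (words 13–18), and no smaller constituent contains them both. Label: NP.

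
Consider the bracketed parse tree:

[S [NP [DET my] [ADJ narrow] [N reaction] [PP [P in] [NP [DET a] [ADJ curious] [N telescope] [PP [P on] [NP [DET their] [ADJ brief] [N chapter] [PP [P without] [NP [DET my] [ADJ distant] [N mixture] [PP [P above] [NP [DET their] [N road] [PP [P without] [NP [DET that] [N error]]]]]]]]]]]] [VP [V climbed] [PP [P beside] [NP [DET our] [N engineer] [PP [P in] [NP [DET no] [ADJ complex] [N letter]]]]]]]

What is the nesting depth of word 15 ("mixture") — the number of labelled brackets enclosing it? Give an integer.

Counting open brackets not yet closed at "mixture": [S [NP [PP [NP [PP [NP [PP [NP [N = 9.

9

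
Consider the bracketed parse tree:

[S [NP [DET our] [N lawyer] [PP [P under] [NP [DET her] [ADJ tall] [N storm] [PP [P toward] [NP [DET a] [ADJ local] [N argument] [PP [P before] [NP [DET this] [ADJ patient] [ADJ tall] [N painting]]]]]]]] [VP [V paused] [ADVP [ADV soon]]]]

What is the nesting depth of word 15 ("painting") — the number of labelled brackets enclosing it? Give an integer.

9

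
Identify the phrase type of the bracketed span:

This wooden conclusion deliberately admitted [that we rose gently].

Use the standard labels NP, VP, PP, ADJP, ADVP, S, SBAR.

The span is built around the complementizer "that" — a subordinate clause (SBAR).

SBAR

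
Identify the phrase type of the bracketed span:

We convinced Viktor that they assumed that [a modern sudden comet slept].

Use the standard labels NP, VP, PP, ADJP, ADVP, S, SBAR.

S

The bracketed span "a modern sudden comet slept" is headed by "slept", making it a clause (S).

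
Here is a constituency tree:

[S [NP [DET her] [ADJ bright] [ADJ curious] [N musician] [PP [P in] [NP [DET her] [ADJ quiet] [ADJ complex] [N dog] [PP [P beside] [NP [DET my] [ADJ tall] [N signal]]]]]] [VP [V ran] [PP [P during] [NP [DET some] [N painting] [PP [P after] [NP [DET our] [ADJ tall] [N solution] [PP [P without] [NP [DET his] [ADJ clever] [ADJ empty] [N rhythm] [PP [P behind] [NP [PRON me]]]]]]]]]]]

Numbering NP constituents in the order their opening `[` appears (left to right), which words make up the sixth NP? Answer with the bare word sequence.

The NP opening brackets appear, in order, over: "her bright curious musician in her quiet complex dog beside my tall signal"; "her quiet complex dog beside my tall signal"; "my tall signal"; "some painting after our tall solution without his clever empty rhythm behind me"; "our tall solution without his clever empty rhythm behind me"; "his clever empty rhythm behind me"; "me". The sixth one spans "his clever empty rhythm behind me".

his clever empty rhythm behind me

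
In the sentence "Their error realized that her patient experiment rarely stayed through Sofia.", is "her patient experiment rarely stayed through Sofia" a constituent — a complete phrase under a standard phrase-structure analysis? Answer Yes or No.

"her patient experiment rarely stayed through Sofia" is exactly the clause [S her patient experiment rarely stayed through Sofia], a complete constituent.

Yes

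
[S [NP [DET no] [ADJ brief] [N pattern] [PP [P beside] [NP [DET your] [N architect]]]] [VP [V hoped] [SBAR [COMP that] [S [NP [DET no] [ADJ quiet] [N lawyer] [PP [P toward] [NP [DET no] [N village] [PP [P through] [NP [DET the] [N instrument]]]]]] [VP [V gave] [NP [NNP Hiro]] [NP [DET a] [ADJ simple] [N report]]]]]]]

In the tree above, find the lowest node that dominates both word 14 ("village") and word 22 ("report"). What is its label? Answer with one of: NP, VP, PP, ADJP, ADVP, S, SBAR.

S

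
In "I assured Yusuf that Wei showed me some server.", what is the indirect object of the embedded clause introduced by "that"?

"showed" heads the VP of the embedded clause introduced by "that", and "me" is its indirect object.

me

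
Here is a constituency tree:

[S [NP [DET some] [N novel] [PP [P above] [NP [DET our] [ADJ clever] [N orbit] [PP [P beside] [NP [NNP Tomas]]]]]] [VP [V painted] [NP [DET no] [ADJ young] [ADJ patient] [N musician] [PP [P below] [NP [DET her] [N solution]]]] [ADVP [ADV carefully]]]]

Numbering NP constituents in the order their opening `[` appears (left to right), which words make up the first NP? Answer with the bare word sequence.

some novel above our clever orbit beside Tomas

In left-to-right order the NP constituents are "some novel above our clever orbit beside Tomas"; "our clever orbit beside Tomas"; "Tomas"; "no young patient musician below her solution"; "her solution". Number 1 is "some novel above our clever orbit beside Tomas".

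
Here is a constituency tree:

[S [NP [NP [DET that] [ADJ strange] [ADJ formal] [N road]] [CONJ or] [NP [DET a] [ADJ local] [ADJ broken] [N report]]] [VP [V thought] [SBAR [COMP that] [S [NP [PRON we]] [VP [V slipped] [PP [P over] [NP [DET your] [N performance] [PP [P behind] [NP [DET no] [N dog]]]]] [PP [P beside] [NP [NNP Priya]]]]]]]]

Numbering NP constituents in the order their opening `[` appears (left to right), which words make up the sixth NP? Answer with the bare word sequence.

no dog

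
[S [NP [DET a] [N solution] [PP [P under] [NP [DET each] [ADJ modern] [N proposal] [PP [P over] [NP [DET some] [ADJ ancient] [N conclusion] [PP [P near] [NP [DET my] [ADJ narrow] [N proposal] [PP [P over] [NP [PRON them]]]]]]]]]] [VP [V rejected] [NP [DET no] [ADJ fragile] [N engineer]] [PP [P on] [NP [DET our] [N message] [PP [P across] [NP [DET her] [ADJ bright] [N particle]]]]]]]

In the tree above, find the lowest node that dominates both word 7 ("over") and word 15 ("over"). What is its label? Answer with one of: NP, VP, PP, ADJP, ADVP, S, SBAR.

Both words fall inside [PP over some ancient conclusion near my narrow proposal over them] (words 7–16), and no smaller constituent contains them both. Label: PP.

PP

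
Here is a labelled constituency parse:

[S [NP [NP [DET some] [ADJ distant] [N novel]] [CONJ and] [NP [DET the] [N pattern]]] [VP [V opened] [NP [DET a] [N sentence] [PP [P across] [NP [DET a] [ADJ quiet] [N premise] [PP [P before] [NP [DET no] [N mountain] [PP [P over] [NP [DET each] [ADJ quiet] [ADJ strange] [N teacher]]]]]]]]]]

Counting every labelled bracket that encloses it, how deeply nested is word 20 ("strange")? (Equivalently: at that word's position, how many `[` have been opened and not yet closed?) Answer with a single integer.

Path from the root down to the word: S → VP → NP → PP → NP → PP → NP → PP → NP → ADJ. That is 10 enclosing brackets.

10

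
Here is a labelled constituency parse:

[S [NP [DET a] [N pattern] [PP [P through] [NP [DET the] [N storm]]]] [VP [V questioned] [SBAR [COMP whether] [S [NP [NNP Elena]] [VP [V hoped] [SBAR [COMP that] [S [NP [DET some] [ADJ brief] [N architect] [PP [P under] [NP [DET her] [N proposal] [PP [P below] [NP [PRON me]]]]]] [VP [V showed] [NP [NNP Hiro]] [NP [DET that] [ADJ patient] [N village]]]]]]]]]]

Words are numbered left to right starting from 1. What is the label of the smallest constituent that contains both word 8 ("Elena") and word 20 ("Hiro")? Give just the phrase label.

Word 8 lies under S → VP → SBAR → S → NP → NNP; word 20 lies under S → VP → SBAR → S → VP → SBAR → S → VP → NP → NNP. The lowest shared node is the S.

S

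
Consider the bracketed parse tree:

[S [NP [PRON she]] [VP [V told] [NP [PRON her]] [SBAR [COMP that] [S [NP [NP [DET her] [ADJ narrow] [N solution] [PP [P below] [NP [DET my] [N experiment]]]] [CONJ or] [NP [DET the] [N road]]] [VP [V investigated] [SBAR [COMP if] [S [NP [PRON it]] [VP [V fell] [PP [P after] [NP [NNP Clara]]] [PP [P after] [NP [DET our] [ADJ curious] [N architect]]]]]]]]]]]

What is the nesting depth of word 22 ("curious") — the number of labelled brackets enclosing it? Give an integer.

11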